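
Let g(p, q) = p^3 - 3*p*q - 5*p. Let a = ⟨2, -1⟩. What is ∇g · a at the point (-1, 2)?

-19

∂g/∂p = 3*p^2 - 3*q - 5
∂g/∂q = -3*p
∇g at (-1, 2) = (-8, 3)
∇g · a = (-8)(2) + (3)(-1) = -19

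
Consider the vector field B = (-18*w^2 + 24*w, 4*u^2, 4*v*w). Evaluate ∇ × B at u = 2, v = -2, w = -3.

(∇×B)₁ = ∂B₃/∂v − ∂B₂/∂w = 4*w
(∇×B)₂ = ∂B₁/∂w − ∂B₃/∂u = -36*w + 24
(∇×B)₃ = ∂B₂/∂u − ∂B₁/∂v = 8*u
∇×B = (4*w, -36*w + 24, 8*u)
At (2, -2, -3): (-12, 132, 16).

(-12, 132, 16)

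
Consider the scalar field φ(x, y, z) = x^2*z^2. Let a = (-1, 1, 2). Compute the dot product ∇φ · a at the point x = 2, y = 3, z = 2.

∂φ/∂x = 2*x*z^2
∂φ/∂y = 0
∂φ/∂z = 2*x^2*z
∇φ at (2, 3, 2) = (16, 0, 16)
∇φ · a = (16)(-1) + (0)(1) + (16)(2) = 16

16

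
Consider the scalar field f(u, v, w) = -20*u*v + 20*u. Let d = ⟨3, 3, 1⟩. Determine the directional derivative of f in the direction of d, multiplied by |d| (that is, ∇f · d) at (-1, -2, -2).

∂f/∂u = -20*v + 20
∂f/∂v = -20*u
∂f/∂w = 0
∇f at (-1, -2, -2) = (60, 20, 0)
∇f · d = (60)(3) + (20)(3) + (0)(1) = 240

240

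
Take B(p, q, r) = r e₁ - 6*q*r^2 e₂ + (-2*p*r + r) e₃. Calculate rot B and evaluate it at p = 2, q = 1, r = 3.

(∇×B)₁ = ∂B₃/∂q − ∂B₂/∂r = 12*q*r
(∇×B)₂ = ∂B₁/∂r − ∂B₃/∂p = 2*r + 1
(∇×B)₃ = ∂B₂/∂p − ∂B₁/∂q = 0
∇×B = (12*q*r, 2*r + 1, 0)
At (2, 1, 3): (36, 7, 0).

(36, 7, 0)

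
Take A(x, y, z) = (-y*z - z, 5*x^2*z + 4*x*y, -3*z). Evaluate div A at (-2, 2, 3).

-11

∂A₁/∂x = 0
∂A₂/∂y = 4*x
∂A₃/∂z = -3
∇·A = 4*x - 3
At (-2, 2, 3): -11.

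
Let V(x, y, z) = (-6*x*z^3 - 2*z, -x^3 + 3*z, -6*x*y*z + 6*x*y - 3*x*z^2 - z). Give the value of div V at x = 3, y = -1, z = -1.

41

∂V₁/∂x = -6*z^3
∂V₂/∂y = 0
∂V₃/∂z = -6*x*y - 6*x*z - 1
∇·V = -6*x*y - 6*x*z - 6*z^3 - 1
At (3, -1, -1): 41.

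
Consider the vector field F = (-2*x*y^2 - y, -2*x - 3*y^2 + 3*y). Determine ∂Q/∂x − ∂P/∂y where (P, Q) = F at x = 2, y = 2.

15

∂F₂/∂x = -2
∂F₁/∂y = -4*x*y - 1
Scalar curl = 4*x*y - 1
At (2, 2): 15.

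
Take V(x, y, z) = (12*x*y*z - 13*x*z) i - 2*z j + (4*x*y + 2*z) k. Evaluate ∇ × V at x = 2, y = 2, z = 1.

(10, 14, -24)

(∇×V)₁ = ∂V₃/∂y − ∂V₂/∂z = 4*x + 2
(∇×V)₂ = ∂V₁/∂z − ∂V₃/∂x = 12*x*y - 13*x - 4*y
(∇×V)₃ = ∂V₂/∂x − ∂V₁/∂y = -12*x*z
∇×V = (4*x + 2, 12*x*y - 13*x - 4*y, -12*x*z)
At (2, 2, 1): (10, 14, -24).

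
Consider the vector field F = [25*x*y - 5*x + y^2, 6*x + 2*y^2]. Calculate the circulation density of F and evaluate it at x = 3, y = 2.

-73

∂F₂/∂x = 6
∂F₁/∂y = 25*x + 2*y
Scalar curl = -25*x - 2*y + 6
At (3, 2): -73.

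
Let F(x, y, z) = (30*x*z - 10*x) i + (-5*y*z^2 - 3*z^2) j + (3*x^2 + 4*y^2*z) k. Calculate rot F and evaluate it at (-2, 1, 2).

(∇×F)₁ = ∂F₃/∂y − ∂F₂/∂z = 18*y*z + 6*z
(∇×F)₂ = ∂F₁/∂z − ∂F₃/∂x = 24*x
(∇×F)₃ = ∂F₂/∂x − ∂F₁/∂y = 0
∇×F = (18*y*z + 6*z, 24*x, 0)
At (-2, 1, 2): (48, -48, 0).

(48, -48, 0)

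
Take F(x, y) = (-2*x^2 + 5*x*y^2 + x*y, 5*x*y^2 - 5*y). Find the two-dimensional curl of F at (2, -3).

103

∂F₂/∂x = 5*y^2
∂F₁/∂y = 10*x*y + x
Scalar curl = -10*x*y - x + 5*y^2
At (2, -3): 103.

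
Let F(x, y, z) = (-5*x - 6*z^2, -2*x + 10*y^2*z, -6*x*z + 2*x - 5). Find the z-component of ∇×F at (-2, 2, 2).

-2

(∇×F)_3 = ∂F₂/∂x − ∂F₁/∂y
= -2 − (0)
= -2
At (-2, 2, 2): -2.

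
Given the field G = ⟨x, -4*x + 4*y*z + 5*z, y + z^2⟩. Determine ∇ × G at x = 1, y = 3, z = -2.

(-16, 0, -4)

(∇×G)₁ = ∂G₃/∂y − ∂G₂/∂z = -4*y - 4
(∇×G)₂ = ∂G₁/∂z − ∂G₃/∂x = 0
(∇×G)₃ = ∂G₂/∂x − ∂G₁/∂y = -4
∇×G = (-4*y - 4, 0, -4)
At (1, 3, -2): (-16, 0, -4).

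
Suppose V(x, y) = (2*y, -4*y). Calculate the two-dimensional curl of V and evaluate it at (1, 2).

-2

∂V₂/∂x = 0
∂V₁/∂y = 2
Scalar curl = -2
At (1, 2): -2.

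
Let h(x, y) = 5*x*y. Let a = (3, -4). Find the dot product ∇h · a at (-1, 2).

50

∂h/∂x = 5*y
∂h/∂y = 5*x
∇h at (-1, 2) = (10, -5)
∇h · a = (10)(3) + (-5)(-4) = 50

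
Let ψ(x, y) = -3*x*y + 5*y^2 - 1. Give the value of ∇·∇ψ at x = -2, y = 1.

∂²ψ/∂x² = 0
∂²ψ/∂y² = 10
∇²ψ = 10
At (-2, 1): 10.

10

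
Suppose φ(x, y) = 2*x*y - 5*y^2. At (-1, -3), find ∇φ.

∂φ/∂x = 2*y
∂φ/∂y = 2*x - 10*y
∇φ = (2*y, 2*x - 10*y)
At (-1, -3): (-6, 28).

(-6, 28)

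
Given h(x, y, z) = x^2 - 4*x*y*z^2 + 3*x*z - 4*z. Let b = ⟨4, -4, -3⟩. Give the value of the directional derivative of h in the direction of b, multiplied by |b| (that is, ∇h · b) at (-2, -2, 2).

230

∂h/∂x = 2*x - 4*y*z^2 + 3*z
∂h/∂y = -4*x*z^2
∂h/∂z = -8*x*y*z + 3*x - 4
∇h at (-2, -2, 2) = (34, 32, -74)
∇h · b = (34)(4) + (32)(-4) + (-74)(-3) = 230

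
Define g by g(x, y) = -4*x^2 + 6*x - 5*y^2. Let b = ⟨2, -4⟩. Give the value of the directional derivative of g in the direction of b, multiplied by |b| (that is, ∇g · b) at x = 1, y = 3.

116

∂g/∂x = -8*x + 6
∂g/∂y = -10*y
∇g at (1, 3) = (-2, -30)
∇g · b = (-2)(2) + (-30)(-4) = 116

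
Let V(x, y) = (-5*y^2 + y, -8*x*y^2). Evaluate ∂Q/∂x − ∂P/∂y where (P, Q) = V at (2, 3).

∂V₂/∂x = -8*y^2
∂V₁/∂y = -10*y + 1
Scalar curl = -8*y^2 + 10*y - 1
At (2, 3): -43.

-43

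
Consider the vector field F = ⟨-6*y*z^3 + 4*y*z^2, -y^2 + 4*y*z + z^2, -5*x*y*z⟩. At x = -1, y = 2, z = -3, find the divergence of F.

-6

∂F₁/∂x = 0
∂F₂/∂y = -2*y + 4*z
∂F₃/∂z = -5*x*y
∇·F = -5*x*y - 2*y + 4*z
At (-1, 2, -3): -6.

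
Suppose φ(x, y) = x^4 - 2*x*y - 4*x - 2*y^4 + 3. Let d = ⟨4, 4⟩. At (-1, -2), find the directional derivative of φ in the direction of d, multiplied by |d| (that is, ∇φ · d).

248

∂φ/∂x = 4*x^3 - 2*y - 4
∂φ/∂y = -2*x - 8*y^3
∇φ at (-1, -2) = (-4, 66)
∇φ · d = (-4)(4) + (66)(4) = 248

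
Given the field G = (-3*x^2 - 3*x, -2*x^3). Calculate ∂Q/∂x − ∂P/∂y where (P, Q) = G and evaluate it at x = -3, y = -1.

-54

∂G₂/∂x = -6*x^2
∂G₁/∂y = 0
Scalar curl = -6*x^2
At (-3, -1): -54.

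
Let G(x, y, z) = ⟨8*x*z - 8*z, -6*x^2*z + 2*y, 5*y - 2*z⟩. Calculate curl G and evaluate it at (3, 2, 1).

(59, 16, -36)

(∇×G)₁ = ∂G₃/∂y − ∂G₂/∂z = 6*x^2 + 5
(∇×G)₂ = ∂G₁/∂z − ∂G₃/∂x = 8*x - 8
(∇×G)₃ = ∂G₂/∂x − ∂G₁/∂y = -12*x*z
∇×G = (6*x^2 + 5, 8*x - 8, -12*x*z)
At (3, 2, 1): (59, 16, -36).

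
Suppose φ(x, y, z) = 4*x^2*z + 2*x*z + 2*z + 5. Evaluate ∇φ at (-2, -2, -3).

(42, 0, 14)

∂φ/∂x = 8*x*z + 2*z
∂φ/∂y = 0
∂φ/∂z = 4*x^2 + 2*x + 2
∇φ = (8*x*z + 2*z, 0, 4*x^2 + 2*x + 2)
At (-2, -2, -3): (42, 0, 14).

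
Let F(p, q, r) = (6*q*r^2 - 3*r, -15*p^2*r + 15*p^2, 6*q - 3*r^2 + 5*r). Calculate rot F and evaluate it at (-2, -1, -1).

(66, 9, -126)

(∇×F)₁ = ∂F₃/∂q − ∂F₂/∂r = 15*p^2 + 6
(∇×F)₂ = ∂F₁/∂r − ∂F₃/∂p = 12*q*r - 3
(∇×F)₃ = ∂F₂/∂p − ∂F₁/∂q = -30*p*r + 30*p - 6*r^2
∇×F = (15*p^2 + 6, 12*q*r - 3, -30*p*r + 30*p - 6*r^2)
At (-2, -1, -1): (66, 9, -126).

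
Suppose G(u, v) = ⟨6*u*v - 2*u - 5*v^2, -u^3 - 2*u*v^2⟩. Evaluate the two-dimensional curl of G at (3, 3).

∂G₂/∂u = -3*u^2 - 2*v^2
∂G₁/∂v = 6*u - 10*v
Scalar curl = -3*u^2 - 6*u - 2*v^2 + 10*v
At (3, 3): -33.

-33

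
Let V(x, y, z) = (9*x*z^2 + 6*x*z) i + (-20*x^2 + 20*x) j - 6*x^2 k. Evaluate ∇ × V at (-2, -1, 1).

(0, -72, 100)

(∇×V)₁ = ∂V₃/∂y − ∂V₂/∂z = 0
(∇×V)₂ = ∂V₁/∂z − ∂V₃/∂x = 18*x*z + 18*x
(∇×V)₃ = ∂V₂/∂x − ∂V₁/∂y = -40*x + 20
∇×V = (0, 18*x*z + 18*x, -40*x + 20)
At (-2, -1, 1): (0, -72, 100).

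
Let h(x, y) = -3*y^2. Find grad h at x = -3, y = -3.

(0, 18)

∂h/∂x = 0
∂h/∂y = -6*y
∇h = (0, -6*y)
At (-3, -3): (0, 18).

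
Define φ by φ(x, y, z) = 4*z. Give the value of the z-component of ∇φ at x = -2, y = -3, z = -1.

(∇φ)_3 = ∂φ/∂z = 4
At (-2, -3, -1): 4.

4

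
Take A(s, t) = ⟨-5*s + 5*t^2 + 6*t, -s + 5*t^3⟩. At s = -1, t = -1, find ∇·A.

10

∂A₁/∂s = -5
∂A₂/∂t = 15*t^2
∇·A = 15*t^2 - 5
At (-1, -1): 10.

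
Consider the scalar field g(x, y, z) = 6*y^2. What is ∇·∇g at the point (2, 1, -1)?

∂²g/∂x² = 0
∂²g/∂y² = 12
∂²g/∂z² = 0
∇²g = 12
At (2, 1, -1): 12.

12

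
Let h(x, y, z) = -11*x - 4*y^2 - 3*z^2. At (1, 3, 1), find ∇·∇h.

∂²h/∂x² = 0
∂²h/∂y² = -8
∂²h/∂z² = -6
∇²h = -14
At (1, 3, 1): -14.

-14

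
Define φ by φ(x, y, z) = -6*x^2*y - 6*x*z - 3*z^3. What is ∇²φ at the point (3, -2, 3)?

-30

∂²φ/∂x² = -12*y
∂²φ/∂y² = 0
∂²φ/∂z² = -18*z
∇²φ = -12*y - 18*z
At (3, -2, 3): -30.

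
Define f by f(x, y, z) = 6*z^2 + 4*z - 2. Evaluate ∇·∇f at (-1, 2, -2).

∂²f/∂x² = 0
∂²f/∂y² = 0
∂²f/∂z² = 12
∇²f = 12
At (-1, 2, -2): 12.

12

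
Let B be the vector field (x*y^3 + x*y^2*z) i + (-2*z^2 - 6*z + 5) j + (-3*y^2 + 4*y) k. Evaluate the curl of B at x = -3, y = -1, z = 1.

(20, -3, 3)

(∇×B)₁ = ∂B₃/∂y − ∂B₂/∂z = -6*y + 4*z + 10
(∇×B)₂ = ∂B₁/∂z − ∂B₃/∂x = x*y^2
(∇×B)₃ = ∂B₂/∂x − ∂B₁/∂y = -3*x*y^2 - 2*x*y*z
∇×B = (-6*y + 4*z + 10, x*y^2, -3*x*y^2 - 2*x*y*z)
At (-3, -1, 1): (20, -3, 3).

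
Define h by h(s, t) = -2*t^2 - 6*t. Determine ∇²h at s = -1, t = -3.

-4

∂²h/∂s² = 0
∂²h/∂t² = -4
∇²h = -4
At (-1, -3): -4.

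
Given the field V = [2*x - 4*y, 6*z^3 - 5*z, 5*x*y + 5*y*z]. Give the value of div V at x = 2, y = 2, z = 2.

∂V₁/∂x = 2
∂V₂/∂y = 0
∂V₃/∂z = 5*y
∇·V = 5*y + 2
At (2, 2, 2): 12.

12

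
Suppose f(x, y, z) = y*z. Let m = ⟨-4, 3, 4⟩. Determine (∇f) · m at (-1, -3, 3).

∂f/∂x = 0
∂f/∂y = z
∂f/∂z = y
∇f at (-1, -3, 3) = (0, 3, -3)
∇f · m = (0)(-4) + (3)(3) + (-3)(4) = -3

-3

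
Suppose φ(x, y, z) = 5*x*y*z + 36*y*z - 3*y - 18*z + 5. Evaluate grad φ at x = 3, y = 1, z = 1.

∂φ/∂x = 5*y*z
∂φ/∂y = 5*x*z + 36*z - 3
∂φ/∂z = 5*x*y + 36*y - 18
∇φ = (5*y*z, 5*x*z + 36*z - 3, 5*x*y + 36*y - 18)
At (3, 1, 1): (5, 48, 33).

(5, 48, 33)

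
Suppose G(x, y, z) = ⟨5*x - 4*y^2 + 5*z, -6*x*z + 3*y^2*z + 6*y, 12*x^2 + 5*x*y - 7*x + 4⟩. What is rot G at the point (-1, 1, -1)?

(-14, 31, 14)

(∇×G)₁ = ∂G₃/∂y − ∂G₂/∂z = 11*x - 3*y^2
(∇×G)₂ = ∂G₁/∂z − ∂G₃/∂x = -24*x - 5*y + 12
(∇×G)₃ = ∂G₂/∂x − ∂G₁/∂y = 8*y - 6*z
∇×G = (11*x - 3*y^2, -24*x - 5*y + 12, 8*y - 6*z)
At (-1, 1, -1): (-14, 31, 14).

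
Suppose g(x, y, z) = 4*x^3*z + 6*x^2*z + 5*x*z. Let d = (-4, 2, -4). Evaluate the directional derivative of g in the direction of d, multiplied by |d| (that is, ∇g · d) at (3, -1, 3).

∂g/∂x = 12*x^2*z + 12*x*z + 5*z
∂g/∂y = 0
∂g/∂z = 4*x^3 + 6*x^2 + 5*x
∇g at (3, -1, 3) = (447, 0, 177)
∇g · d = (447)(-4) + (0)(2) + (177)(-4) = -2496

-2496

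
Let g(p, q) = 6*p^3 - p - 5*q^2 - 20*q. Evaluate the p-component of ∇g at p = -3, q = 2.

(∇g)_1 = ∂g/∂p = 18*p^2 - 1
At (-3, 2): 161.

161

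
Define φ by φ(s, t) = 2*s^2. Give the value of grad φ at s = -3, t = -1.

(-12, 0)

∂φ/∂s = 4*s
∂φ/∂t = 0
∇φ = (4*s, 0)
At (-3, -1): (-12, 0).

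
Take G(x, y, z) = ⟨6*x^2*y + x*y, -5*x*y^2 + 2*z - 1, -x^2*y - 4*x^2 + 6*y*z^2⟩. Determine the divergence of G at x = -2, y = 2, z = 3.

66

∂G₁/∂x = 12*x*y + y
∂G₂/∂y = -10*x*y
∂G₃/∂z = 12*y*z
∇·G = 2*x*y + 12*y*z + y
At (-2, 2, 3): 66.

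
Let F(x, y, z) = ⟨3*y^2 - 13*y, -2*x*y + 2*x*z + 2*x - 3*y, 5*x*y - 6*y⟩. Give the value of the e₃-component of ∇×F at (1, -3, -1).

(∇×F)_3 = ∂F₂/∂x − ∂F₁/∂y
= -2*y + 2*z + 2 − (6*y - 13)
= -8*y + 2*z + 15
At (1, -3, -1): 37.

37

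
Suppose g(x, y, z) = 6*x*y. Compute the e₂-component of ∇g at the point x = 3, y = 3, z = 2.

(∇g)_2 = ∂g/∂y = 6*x
At (3, 3, 2): 18.

18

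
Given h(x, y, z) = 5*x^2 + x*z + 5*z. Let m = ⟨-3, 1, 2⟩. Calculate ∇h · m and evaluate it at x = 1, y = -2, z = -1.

∂h/∂x = 10*x + z
∂h/∂y = 0
∂h/∂z = x + 5
∇h at (1, -2, -1) = (9, 0, 6)
∇h · m = (9)(-3) + (0)(1) + (6)(2) = -15

-15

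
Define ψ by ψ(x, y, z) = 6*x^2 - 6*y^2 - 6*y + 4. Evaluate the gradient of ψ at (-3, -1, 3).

∂ψ/∂x = 12*x
∂ψ/∂y = -12*y - 6
∂ψ/∂z = 0
∇ψ = (12*x, -12*y - 6, 0)
At (-3, -1, 3): (-36, 6, 0).

(-36, 6, 0)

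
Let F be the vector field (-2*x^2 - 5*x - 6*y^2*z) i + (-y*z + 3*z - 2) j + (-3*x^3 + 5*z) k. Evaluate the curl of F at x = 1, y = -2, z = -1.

(-5, -15, 24)

(∇×F)₁ = ∂F₃/∂y − ∂F₂/∂z = y - 3
(∇×F)₂ = ∂F₁/∂z − ∂F₃/∂x = 9*x^2 - 6*y^2
(∇×F)₃ = ∂F₂/∂x − ∂F₁/∂y = 12*y*z
∇×F = (y - 3, 9*x^2 - 6*y^2, 12*y*z)
At (1, -2, -1): (-5, -15, 24).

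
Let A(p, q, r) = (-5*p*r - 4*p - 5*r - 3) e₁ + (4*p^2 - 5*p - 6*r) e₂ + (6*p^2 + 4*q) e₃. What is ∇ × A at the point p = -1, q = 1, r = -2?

(∇×A)₁ = ∂A₃/∂q − ∂A₂/∂r = 10
(∇×A)₂ = ∂A₁/∂r − ∂A₃/∂p = -17*p - 5
(∇×A)₃ = ∂A₂/∂p − ∂A₁/∂q = 8*p - 5
∇×A = (10, -17*p - 5, 8*p - 5)
At (-1, 1, -2): (10, 12, -13).

(10, 12, -13)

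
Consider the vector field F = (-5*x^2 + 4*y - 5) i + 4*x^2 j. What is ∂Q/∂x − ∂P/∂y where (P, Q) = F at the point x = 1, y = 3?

4

∂F₂/∂x = 8*x
∂F₁/∂y = 4
Scalar curl = 8*x - 4
At (1, 3): 4.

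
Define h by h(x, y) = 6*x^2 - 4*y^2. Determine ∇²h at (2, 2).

∂²h/∂x² = 12
∂²h/∂y² = -8
∇²h = 4
At (2, 2): 4.

4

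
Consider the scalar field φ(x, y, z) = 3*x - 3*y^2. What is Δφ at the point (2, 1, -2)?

-6

∂²φ/∂x² = 0
∂²φ/∂y² = -6
∂²φ/∂z² = 0
∇²φ = -6
At (2, 1, -2): -6.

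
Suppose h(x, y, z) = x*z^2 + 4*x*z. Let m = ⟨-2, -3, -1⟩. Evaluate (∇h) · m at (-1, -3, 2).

∂h/∂x = z^2 + 4*z
∂h/∂y = 0
∂h/∂z = 2*x*z + 4*x
∇h at (-1, -3, 2) = (12, 0, -8)
∇h · m = (12)(-2) + (0)(-3) + (-8)(-1) = -16

-16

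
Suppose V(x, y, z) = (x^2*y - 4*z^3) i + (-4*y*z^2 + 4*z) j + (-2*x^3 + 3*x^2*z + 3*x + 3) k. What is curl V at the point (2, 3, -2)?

(-52, -3, -4)

(∇×V)₁ = ∂V₃/∂y − ∂V₂/∂z = 8*y*z - 4
(∇×V)₂ = ∂V₁/∂z − ∂V₃/∂x = 6*x^2 - 6*x*z - 12*z^2 - 3
(∇×V)₃ = ∂V₂/∂x − ∂V₁/∂y = -x^2
∇×V = (8*y*z - 4, 6*x^2 - 6*x*z - 12*z^2 - 3, -x^2)
At (2, 3, -2): (-52, -3, -4).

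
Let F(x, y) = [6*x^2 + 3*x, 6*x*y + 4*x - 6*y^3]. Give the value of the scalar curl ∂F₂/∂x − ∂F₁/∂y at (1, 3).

∂F₂/∂x = 6*y + 4
∂F₁/∂y = 0
Scalar curl = 6*y + 4
At (1, 3): 22.

22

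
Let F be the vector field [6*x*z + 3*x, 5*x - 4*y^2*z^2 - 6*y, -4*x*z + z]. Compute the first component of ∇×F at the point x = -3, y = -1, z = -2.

(∇×F)_1 = ∂F₃/∂y − ∂F₂/∂z
= 0 − (-8*y^2*z)
= 8*y^2*z
At (-3, -1, -2): -16.

-16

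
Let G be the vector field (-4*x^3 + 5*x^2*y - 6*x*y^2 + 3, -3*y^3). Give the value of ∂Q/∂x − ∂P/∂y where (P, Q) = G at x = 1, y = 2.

∂G₂/∂x = 0
∂G₁/∂y = 5*x^2 - 12*x*y
Scalar curl = -5*x^2 + 12*x*y
At (1, 2): 19.

19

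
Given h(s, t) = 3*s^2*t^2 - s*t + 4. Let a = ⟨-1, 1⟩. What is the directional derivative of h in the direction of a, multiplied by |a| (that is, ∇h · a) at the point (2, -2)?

-100

∂h/∂s = 6*s*t^2 - t
∂h/∂t = 6*s^2*t - s
∇h at (2, -2) = (50, -50)
∇h · a = (50)(-1) + (-50)(1) = -100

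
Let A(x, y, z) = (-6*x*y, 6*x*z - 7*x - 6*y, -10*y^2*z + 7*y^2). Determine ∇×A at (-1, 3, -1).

(108, 0, -19)

(∇×A)₁ = ∂A₃/∂y − ∂A₂/∂z = -6*x - 20*y*z + 14*y
(∇×A)₂ = ∂A₁/∂z − ∂A₃/∂x = 0
(∇×A)₃ = ∂A₂/∂x − ∂A₁/∂y = 6*x + 6*z - 7
∇×A = (-6*x - 20*y*z + 14*y, 0, 6*x + 6*z - 7)
At (-1, 3, -1): (108, 0, -19).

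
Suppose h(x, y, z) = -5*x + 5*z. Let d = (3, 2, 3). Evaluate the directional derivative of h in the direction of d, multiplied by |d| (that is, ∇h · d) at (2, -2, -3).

0

∂h/∂x = -5
∂h/∂y = 0
∂h/∂z = 5
∇h at (2, -2, -3) = (-5, 0, 5)
∇h · d = (-5)(3) + (0)(2) + (5)(3) = 0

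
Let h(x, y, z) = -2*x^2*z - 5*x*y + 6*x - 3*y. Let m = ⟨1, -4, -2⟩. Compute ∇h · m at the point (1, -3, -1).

61

∂h/∂x = -4*x*z - 5*y + 6
∂h/∂y = -5*x - 3
∂h/∂z = -2*x^2
∇h at (1, -3, -1) = (25, -8, -2)
∇h · m = (25)(1) + (-8)(-4) + (-2)(-2) = 61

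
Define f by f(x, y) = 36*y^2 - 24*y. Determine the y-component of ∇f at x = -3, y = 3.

192

(∇f)_2 = ∂f/∂y = 72*y - 24
At (-3, 3): 192.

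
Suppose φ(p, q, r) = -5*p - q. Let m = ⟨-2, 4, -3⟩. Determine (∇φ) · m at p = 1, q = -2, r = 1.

∂φ/∂p = -5
∂φ/∂q = -1
∂φ/∂r = 0
∇φ at (1, -2, 1) = (-5, -1, 0)
∇φ · m = (-5)(-2) + (-1)(4) + (0)(-3) = 6

6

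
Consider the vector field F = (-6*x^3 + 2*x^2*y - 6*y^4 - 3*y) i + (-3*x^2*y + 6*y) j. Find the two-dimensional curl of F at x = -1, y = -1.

∂F₂/∂x = -6*x*y
∂F₁/∂y = 2*x^2 - 24*y^3 - 3
Scalar curl = -2*x^2 - 6*x*y + 24*y^3 + 3
At (-1, -1): -29.

-29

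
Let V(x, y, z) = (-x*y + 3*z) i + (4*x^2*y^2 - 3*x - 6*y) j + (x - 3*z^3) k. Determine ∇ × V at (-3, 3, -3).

(∇×V)₁ = ∂V₃/∂y − ∂V₂/∂z = 0
(∇×V)₂ = ∂V₁/∂z − ∂V₃/∂x = 2
(∇×V)₃ = ∂V₂/∂x − ∂V₁/∂y = 8*x*y^2 + x - 3
∇×V = (0, 2, 8*x*y^2 + x - 3)
At (-3, 3, -3): (0, 2, -222).

(0, 2, -222)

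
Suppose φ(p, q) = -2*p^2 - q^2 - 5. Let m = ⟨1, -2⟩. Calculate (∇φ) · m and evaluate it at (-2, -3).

-4

∂φ/∂p = -4*p
∂φ/∂q = -2*q
∇φ at (-2, -3) = (8, 6)
∇φ · m = (8)(1) + (6)(-2) = -4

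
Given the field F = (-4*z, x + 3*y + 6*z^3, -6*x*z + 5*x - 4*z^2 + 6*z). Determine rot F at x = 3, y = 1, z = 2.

(∇×F)₁ = ∂F₃/∂y − ∂F₂/∂z = -18*z^2
(∇×F)₂ = ∂F₁/∂z − ∂F₃/∂x = 6*z - 9
(∇×F)₃ = ∂F₂/∂x − ∂F₁/∂y = 1
∇×F = (-18*z^2, 6*z - 9, 1)
At (3, 1, 2): (-72, 3, 1).

(-72, 3, 1)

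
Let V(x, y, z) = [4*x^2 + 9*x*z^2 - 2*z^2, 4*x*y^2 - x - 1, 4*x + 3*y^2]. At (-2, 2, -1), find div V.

-39

∂V₁/∂x = 8*x + 9*z^2
∂V₂/∂y = 8*x*y
∂V₃/∂z = 0
∇·V = 8*x*y + 8*x + 9*z^2
At (-2, 2, -1): -39.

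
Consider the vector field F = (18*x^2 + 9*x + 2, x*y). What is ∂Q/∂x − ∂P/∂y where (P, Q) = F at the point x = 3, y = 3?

∂F₂/∂x = y
∂F₁/∂y = 0
Scalar curl = y
At (3, 3): 3.

3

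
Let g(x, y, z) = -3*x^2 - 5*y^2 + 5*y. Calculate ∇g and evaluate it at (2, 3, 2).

(-12, -25, 0)

∂g/∂x = -6*x
∂g/∂y = -10*y + 5
∂g/∂z = 0
∇g = (-6*x, -10*y + 5, 0)
At (2, 3, 2): (-12, -25, 0).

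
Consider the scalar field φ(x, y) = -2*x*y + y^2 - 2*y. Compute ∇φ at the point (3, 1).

(-2, -6)

∂φ/∂x = -2*y
∂φ/∂y = -2*x + 2*y - 2
∇φ = (-2*y, -2*x + 2*y - 2)
At (3, 1): (-2, -6).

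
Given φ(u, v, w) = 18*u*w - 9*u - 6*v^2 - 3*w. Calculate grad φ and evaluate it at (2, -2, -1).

∂φ/∂u = 18*w - 9
∂φ/∂v = -12*v
∂φ/∂w = 18*u - 3
∇φ = (18*w - 9, -12*v, 18*u - 3)
At (2, -2, -1): (-27, 24, 33).

(-27, 24, 33)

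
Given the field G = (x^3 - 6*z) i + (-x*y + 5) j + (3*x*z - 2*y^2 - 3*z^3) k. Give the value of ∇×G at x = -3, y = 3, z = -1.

(∇×G)₁ = ∂G₃/∂y − ∂G₂/∂z = -4*y
(∇×G)₂ = ∂G₁/∂z − ∂G₃/∂x = -3*z - 6
(∇×G)₃ = ∂G₂/∂x − ∂G₁/∂y = -y
∇×G = (-4*y, -3*z - 6, -y)
At (-3, 3, -1): (-12, -3, -3).

(-12, -3, -3)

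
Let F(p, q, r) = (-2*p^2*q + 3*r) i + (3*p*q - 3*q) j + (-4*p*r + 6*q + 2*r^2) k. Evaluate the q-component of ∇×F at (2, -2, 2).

11

(∇×F)_2 = ∂F₁/∂r − ∂F₃/∂p
= 3 − (-4*r)
= 4*r + 3
At (2, -2, 2): 11.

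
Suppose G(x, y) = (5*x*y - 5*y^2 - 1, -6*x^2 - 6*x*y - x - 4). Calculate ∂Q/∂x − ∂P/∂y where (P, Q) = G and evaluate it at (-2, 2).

∂G₂/∂x = -12*x - 6*y - 1
∂G₁/∂y = 5*x - 10*y
Scalar curl = -17*x + 4*y - 1
At (-2, 2): 41.

41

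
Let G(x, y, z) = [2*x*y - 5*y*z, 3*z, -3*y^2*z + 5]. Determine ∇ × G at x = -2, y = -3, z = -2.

(∇×G)₁ = ∂G₃/∂y − ∂G₂/∂z = -6*y*z - 3
(∇×G)₂ = ∂G₁/∂z − ∂G₃/∂x = -5*y
(∇×G)₃ = ∂G₂/∂x − ∂G₁/∂y = -2*x + 5*z
∇×G = (-6*y*z - 3, -5*y, -2*x + 5*z)
At (-2, -3, -2): (-39, 15, -6).

(-39, 15, -6)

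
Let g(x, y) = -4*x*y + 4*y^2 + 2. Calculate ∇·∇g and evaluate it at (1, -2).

∂²g/∂x² = 0
∂²g/∂y² = 8
∇²g = 8
At (1, -2): 8.

8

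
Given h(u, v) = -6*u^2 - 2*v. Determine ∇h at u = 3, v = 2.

(-36, -2)

∂h/∂u = -12*u
∂h/∂v = -2
∇h = (-12*u, -2)
At (3, 2): (-36, -2).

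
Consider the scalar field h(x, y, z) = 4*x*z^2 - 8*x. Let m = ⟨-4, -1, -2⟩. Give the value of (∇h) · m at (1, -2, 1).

0

∂h/∂x = 4*z^2 - 8
∂h/∂y = 0
∂h/∂z = 8*x*z
∇h at (1, -2, 1) = (-4, 0, 8)
∇h · m = (-4)(-4) + (0)(-1) + (8)(-2) = 0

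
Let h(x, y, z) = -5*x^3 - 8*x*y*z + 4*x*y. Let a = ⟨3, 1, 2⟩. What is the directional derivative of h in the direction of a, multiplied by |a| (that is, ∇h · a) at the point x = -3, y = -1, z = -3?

∂h/∂x = -15*x^2 - 8*y*z + 4*y
∂h/∂y = -8*x*z + 4*x
∂h/∂z = -8*x*y
∇h at (-3, -1, -3) = (-163, -84, -24)
∇h · a = (-163)(3) + (-84)(1) + (-24)(2) = -621

-621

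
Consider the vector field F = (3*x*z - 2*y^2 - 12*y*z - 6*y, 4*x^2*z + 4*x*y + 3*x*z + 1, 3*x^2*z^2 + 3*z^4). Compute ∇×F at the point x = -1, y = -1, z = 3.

(-1, 63, 19)

(∇×F)₁ = ∂F₃/∂y − ∂F₂/∂z = -4*x^2 - 3*x
(∇×F)₂ = ∂F₁/∂z − ∂F₃/∂x = -6*x*z^2 + 3*x - 12*y
(∇×F)₃ = ∂F₂/∂x − ∂F₁/∂y = 8*x*z + 8*y + 15*z + 6
∇×F = (-4*x^2 - 3*x, -6*x*z^2 + 3*x - 12*y, 8*x*z + 8*y + 15*z + 6)
At (-1, -1, 3): (-1, 63, 19).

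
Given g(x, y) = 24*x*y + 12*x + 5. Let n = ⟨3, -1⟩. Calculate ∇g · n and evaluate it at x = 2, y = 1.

∂g/∂x = 24*y + 12
∂g/∂y = 24*x
∇g at (2, 1) = (36, 48)
∇g · n = (36)(3) + (48)(-1) = 60

60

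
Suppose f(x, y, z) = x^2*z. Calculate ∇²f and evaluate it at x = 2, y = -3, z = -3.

∂²f/∂x² = 2*z
∂²f/∂y² = 0
∂²f/∂z² = 0
∇²f = 2*z
At (2, -3, -3): -6.

-6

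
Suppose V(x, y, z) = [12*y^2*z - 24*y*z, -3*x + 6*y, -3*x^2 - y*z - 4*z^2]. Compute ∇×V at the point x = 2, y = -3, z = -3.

(∇×V)₁ = ∂V₃/∂y − ∂V₂/∂z = -z
(∇×V)₂ = ∂V₁/∂z − ∂V₃/∂x = 6*x + 12*y^2 - 24*y
(∇×V)₃ = ∂V₂/∂x − ∂V₁/∂y = -24*y*z + 24*z - 3
∇×V = (-z, 6*x + 12*y^2 - 24*y, -24*y*z + 24*z - 3)
At (2, -3, -3): (3, 192, -291).

(3, 192, -291)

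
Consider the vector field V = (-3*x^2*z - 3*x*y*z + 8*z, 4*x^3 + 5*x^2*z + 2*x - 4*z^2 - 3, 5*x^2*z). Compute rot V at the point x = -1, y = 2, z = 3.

(19, 41, -25)

(∇×V)₁ = ∂V₃/∂y − ∂V₂/∂z = -5*x^2 + 8*z
(∇×V)₂ = ∂V₁/∂z − ∂V₃/∂x = -3*x^2 - 3*x*y - 10*x*z + 8
(∇×V)₃ = ∂V₂/∂x − ∂V₁/∂y = 12*x^2 + 13*x*z + 2
∇×V = (-5*x^2 + 8*z, -3*x^2 - 3*x*y - 10*x*z + 8, 12*x^2 + 13*x*z + 2)
At (-1, 2, 3): (19, 41, -25).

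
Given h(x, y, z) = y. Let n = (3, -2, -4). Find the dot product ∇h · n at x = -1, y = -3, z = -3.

∂h/∂x = 0
∂h/∂y = 1
∂h/∂z = 0
∇h at (-1, -3, -3) = (0, 1, 0)
∇h · n = (0)(3) + (1)(-2) + (0)(-4) = -2

-2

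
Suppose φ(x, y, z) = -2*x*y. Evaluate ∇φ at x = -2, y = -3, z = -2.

∂φ/∂x = -2*y
∂φ/∂y = -2*x
∂φ/∂z = 0
∇φ = (-2*y, -2*x, 0)
At (-2, -3, -2): (6, 4, 0).

(6, 4, 0)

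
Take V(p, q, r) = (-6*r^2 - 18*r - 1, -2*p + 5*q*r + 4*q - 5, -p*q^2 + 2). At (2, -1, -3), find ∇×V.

(9, 19, -2)

(∇×V)₁ = ∂V₃/∂q − ∂V₂/∂r = -2*p*q - 5*q
(∇×V)₂ = ∂V₁/∂r − ∂V₃/∂p = q^2 - 12*r - 18
(∇×V)₃ = ∂V₂/∂p − ∂V₁/∂q = -2
∇×V = (-2*p*q - 5*q, q^2 - 12*r - 18, -2)
At (2, -1, -3): (9, 19, -2).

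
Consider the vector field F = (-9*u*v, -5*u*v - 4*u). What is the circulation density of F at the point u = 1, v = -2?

∂F₂/∂u = -5*v - 4
∂F₁/∂v = -9*u
Scalar curl = 9*u - 5*v - 4
At (1, -2): 15.

15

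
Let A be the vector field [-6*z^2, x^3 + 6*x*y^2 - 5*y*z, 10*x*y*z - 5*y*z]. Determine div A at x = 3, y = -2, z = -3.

∂A₁/∂x = 0
∂A₂/∂y = 12*x*y - 5*z
∂A₃/∂z = 10*x*y - 5*y
∇·A = 22*x*y - 5*y - 5*z
At (3, -2, -3): -107.

-107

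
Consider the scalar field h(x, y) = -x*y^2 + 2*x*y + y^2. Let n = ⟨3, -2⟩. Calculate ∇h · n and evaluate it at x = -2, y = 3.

-37

∂h/∂x = -y^2 + 2*y
∂h/∂y = -2*x*y + 2*x + 2*y
∇h at (-2, 3) = (-3, 14)
∇h · n = (-3)(3) + (14)(-2) = -37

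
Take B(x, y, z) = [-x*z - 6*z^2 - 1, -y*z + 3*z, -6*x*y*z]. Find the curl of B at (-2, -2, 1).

(∇×B)₁ = ∂B₃/∂y − ∂B₂/∂z = -6*x*z + y - 3
(∇×B)₂ = ∂B₁/∂z − ∂B₃/∂x = -x + 6*y*z - 12*z
(∇×B)₃ = ∂B₂/∂x − ∂B₁/∂y = 0
∇×B = (-6*x*z + y - 3, -x + 6*y*z - 12*z, 0)
At (-2, -2, 1): (7, -22, 0).

(7, -22, 0)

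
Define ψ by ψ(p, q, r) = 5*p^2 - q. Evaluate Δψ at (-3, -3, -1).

10

∂²ψ/∂p² = 10
∂²ψ/∂q² = 0
∂²ψ/∂r² = 0
∇²ψ = 10
At (-3, -3, -1): 10.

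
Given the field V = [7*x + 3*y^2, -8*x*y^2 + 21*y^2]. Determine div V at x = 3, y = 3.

-11

∂V₁/∂x = 7
∂V₂/∂y = -16*x*y + 42*y
∇·V = -16*x*y + 42*y + 7
At (3, 3): -11.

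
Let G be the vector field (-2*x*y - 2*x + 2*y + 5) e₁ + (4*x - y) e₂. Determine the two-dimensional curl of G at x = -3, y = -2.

-4

∂G₂/∂x = 4
∂G₁/∂y = -2*x + 2
Scalar curl = 2*x + 2
At (-3, -2): -4.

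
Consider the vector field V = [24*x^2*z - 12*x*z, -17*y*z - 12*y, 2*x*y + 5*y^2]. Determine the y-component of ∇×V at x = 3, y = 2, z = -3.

176

(∇×V)_2 = ∂V₁/∂z − ∂V₃/∂x
= 24*x^2 - 12*x − (2*y)
= 24*x^2 - 12*x - 2*y
At (3, 2, -3): 176.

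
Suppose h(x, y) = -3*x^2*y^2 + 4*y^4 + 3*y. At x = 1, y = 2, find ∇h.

(-24, 119)

∂h/∂x = -6*x*y^2
∂h/∂y = -6*x^2*y + 16*y^3 + 3
∇h = (-6*x*y^2, -6*x^2*y + 16*y^3 + 3)
At (1, 2): (-24, 119).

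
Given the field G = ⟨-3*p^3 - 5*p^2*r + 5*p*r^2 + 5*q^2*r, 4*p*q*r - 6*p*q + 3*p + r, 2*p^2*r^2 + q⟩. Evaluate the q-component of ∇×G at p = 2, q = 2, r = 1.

12

(∇×G)_2 = ∂G₁/∂r − ∂G₃/∂p
= -5*p^2 + 10*p*r + 5*q^2 − (4*p*r^2)
= -5*p^2 - 4*p*r^2 + 10*p*r + 5*q^2
At (2, 2, 1): 12.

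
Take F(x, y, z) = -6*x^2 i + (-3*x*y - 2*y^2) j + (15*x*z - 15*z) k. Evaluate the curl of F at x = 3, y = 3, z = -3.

(∇×F)₁ = ∂F₃/∂y − ∂F₂/∂z = 0
(∇×F)₂ = ∂F₁/∂z − ∂F₃/∂x = -15*z
(∇×F)₃ = ∂F₂/∂x − ∂F₁/∂y = -3*y
∇×F = (0, -15*z, -3*y)
At (3, 3, -3): (0, 45, -9).

(0, 45, -9)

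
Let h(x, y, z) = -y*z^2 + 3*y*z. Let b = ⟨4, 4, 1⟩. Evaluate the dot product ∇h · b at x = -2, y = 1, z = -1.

-11

∂h/∂x = 0
∂h/∂y = -z^2 + 3*z
∂h/∂z = -2*y*z + 3*y
∇h at (-2, 1, -1) = (0, -4, 5)
∇h · b = (0)(4) + (-4)(4) + (5)(1) = -11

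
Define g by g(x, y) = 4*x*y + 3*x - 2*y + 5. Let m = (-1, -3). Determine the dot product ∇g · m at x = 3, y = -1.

-29

∂g/∂x = 4*y + 3
∂g/∂y = 4*x - 2
∇g at (3, -1) = (-1, 10)
∇g · m = (-1)(-1) + (10)(-3) = -29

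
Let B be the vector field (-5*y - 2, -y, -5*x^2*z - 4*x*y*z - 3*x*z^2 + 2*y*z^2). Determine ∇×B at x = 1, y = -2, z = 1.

(-2, 5, 5)

(∇×B)₁ = ∂B₃/∂y − ∂B₂/∂z = -4*x*z + 2*z^2
(∇×B)₂ = ∂B₁/∂z − ∂B₃/∂x = 10*x*z + 4*y*z + 3*z^2
(∇×B)₃ = ∂B₂/∂x − ∂B₁/∂y = 5
∇×B = (-4*x*z + 2*z^2, 10*x*z + 4*y*z + 3*z^2, 5)
At (1, -2, 1): (-2, 5, 5).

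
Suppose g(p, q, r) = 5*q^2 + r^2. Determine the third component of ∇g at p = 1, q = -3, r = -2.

-4

(∇g)_3 = ∂g/∂r = 2*r
At (1, -3, -2): -4.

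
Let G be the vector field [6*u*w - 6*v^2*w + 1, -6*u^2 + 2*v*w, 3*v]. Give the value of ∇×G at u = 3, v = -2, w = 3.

(7, -6, -108)

(∇×G)₁ = ∂G₃/∂v − ∂G₂/∂w = -2*v + 3
(∇×G)₂ = ∂G₁/∂w − ∂G₃/∂u = 6*u - 6*v^2
(∇×G)₃ = ∂G₂/∂u − ∂G₁/∂v = -12*u + 12*v*w
∇×G = (-2*v + 3, 6*u - 6*v^2, -12*u + 12*v*w)
At (3, -2, 3): (7, -6, -108).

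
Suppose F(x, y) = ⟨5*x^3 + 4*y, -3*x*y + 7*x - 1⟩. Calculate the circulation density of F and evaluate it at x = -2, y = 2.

∂F₂/∂x = -3*y + 7
∂F₁/∂y = 4
Scalar curl = -3*y + 3
At (-2, 2): -3.

-3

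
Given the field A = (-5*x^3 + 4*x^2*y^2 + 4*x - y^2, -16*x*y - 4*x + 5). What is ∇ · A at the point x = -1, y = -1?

∂A₁/∂x = -15*x^2 + 8*x*y^2 + 4
∂A₂/∂y = -16*x
∇·A = -15*x^2 + 8*x*y^2 - 16*x + 4
At (-1, -1): -3.

-3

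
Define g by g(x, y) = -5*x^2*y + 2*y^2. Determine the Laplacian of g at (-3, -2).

24

∂²g/∂x² = -10*y
∂²g/∂y² = 4
∇²g = -10*y + 4
At (-3, -2): 24.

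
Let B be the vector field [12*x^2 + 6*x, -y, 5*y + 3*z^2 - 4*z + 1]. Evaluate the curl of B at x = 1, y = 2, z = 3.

(5, 0, 0)

(∇×B)₁ = ∂B₃/∂y − ∂B₂/∂z = 5
(∇×B)₂ = ∂B₁/∂z − ∂B₃/∂x = 0
(∇×B)₃ = ∂B₂/∂x − ∂B₁/∂y = 0
∇×B = (5, 0, 0)
At (1, 2, 3): (5, 0, 0).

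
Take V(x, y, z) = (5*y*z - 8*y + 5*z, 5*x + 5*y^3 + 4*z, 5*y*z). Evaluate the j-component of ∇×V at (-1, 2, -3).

(∇×V)_2 = ∂V₁/∂z − ∂V₃/∂x
= 5*y + 5 − (0)
= 5*y + 5
At (-1, 2, -3): 15.

15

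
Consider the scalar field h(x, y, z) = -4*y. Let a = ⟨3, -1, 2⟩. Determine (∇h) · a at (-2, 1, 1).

∂h/∂x = 0
∂h/∂y = -4
∂h/∂z = 0
∇h at (-2, 1, 1) = (0, -4, 0)
∇h · a = (0)(3) + (-4)(-1) + (0)(2) = 4

4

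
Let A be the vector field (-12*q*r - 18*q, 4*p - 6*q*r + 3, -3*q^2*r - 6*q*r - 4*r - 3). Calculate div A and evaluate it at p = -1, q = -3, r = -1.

-7

∂A₁/∂p = 0
∂A₂/∂q = -6*r
∂A₃/∂r = -3*q^2 - 6*q - 4
∇·A = -3*q^2 - 6*q - 6*r - 4
At (-1, -3, -1): -7.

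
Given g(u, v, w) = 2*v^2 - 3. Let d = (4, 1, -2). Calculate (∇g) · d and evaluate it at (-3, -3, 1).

∂g/∂u = 0
∂g/∂v = 4*v
∂g/∂w = 0
∇g at (-3, -3, 1) = (0, -12, 0)
∇g · d = (0)(4) + (-12)(1) + (0)(-2) = -12

-12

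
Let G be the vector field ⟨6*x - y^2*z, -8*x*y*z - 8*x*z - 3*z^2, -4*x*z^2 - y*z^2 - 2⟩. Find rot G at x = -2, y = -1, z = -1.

(∇×G)₁ = ∂G₃/∂y − ∂G₂/∂z = 8*x*y + 8*x - z^2 + 6*z
(∇×G)₂ = ∂G₁/∂z − ∂G₃/∂x = -y^2 + 4*z^2
(∇×G)₃ = ∂G₂/∂x − ∂G₁/∂y = -6*y*z - 8*z
∇×G = (8*x*y + 8*x - z^2 + 6*z, -y^2 + 4*z^2, -6*y*z - 8*z)
At (-2, -1, -1): (-7, 3, 2).

(-7, 3, 2)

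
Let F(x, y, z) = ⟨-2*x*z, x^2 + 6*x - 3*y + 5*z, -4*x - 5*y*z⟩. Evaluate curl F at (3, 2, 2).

(∇×F)₁ = ∂F₃/∂y − ∂F₂/∂z = -5*z - 5
(∇×F)₂ = ∂F₁/∂z − ∂F₃/∂x = -2*x + 4
(∇×F)₃ = ∂F₂/∂x − ∂F₁/∂y = 2*x + 6
∇×F = (-5*z - 5, -2*x + 4, 2*x + 6)
At (3, 2, 2): (-15, -2, 12).

(-15, -2, 12)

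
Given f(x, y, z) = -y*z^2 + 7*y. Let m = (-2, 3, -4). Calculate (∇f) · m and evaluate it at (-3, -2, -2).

∂f/∂x = 0
∂f/∂y = -z^2 + 7
∂f/∂z = -2*y*z
∇f at (-3, -2, -2) = (0, 3, -8)
∇f · m = (0)(-2) + (3)(3) + (-8)(-4) = 41

41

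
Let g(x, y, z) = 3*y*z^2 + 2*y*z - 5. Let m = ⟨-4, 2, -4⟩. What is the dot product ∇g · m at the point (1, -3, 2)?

∂g/∂x = 0
∂g/∂y = 3*z^2 + 2*z
∂g/∂z = 6*y*z + 2*y
∇g at (1, -3, 2) = (0, 16, -42)
∇g · m = (0)(-4) + (16)(2) + (-42)(-4) = 200

200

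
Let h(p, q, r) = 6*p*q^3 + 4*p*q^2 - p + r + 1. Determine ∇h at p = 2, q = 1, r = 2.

(9, 52, 1)

∂h/∂p = 6*q^3 + 4*q^2 - 1
∂h/∂q = 18*p*q^2 + 8*p*q
∂h/∂r = 1
∇h = (6*q^3 + 4*q^2 - 1, 18*p*q^2 + 8*p*q, 1)
At (2, 1, 2): (9, 52, 1).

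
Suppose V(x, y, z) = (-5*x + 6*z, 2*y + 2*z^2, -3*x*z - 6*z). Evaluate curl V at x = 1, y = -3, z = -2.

(∇×V)₁ = ∂V₃/∂y − ∂V₂/∂z = -4*z
(∇×V)₂ = ∂V₁/∂z − ∂V₃/∂x = 3*z + 6
(∇×V)₃ = ∂V₂/∂x − ∂V₁/∂y = 0
∇×V = (-4*z, 3*z + 6, 0)
At (1, -3, -2): (8, 0, 0).

(8, 0, 0)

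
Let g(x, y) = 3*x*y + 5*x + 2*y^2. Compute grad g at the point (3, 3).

(14, 21)

∂g/∂x = 3*y + 5
∂g/∂y = 3*x + 4*y
∇g = (3*y + 5, 3*x + 4*y)
At (3, 3): (14, 21).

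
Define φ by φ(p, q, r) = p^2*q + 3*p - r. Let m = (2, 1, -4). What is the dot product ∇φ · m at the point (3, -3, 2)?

-17

∂φ/∂p = 2*p*q + 3
∂φ/∂q = p^2
∂φ/∂r = -1
∇φ at (3, -3, 2) = (-15, 9, -1)
∇φ · m = (-15)(2) + (9)(1) + (-1)(-4) = -17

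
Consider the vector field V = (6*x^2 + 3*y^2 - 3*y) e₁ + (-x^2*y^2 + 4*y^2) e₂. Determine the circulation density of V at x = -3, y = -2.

39

∂V₂/∂x = -2*x*y^2
∂V₁/∂y = 6*y - 3
Scalar curl = -2*x*y^2 - 6*y + 3
At (-3, -2): 39.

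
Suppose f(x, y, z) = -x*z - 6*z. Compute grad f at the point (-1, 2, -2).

∂f/∂x = -z
∂f/∂y = 0
∂f/∂z = -x - 6
∇f = (-z, 0, -x - 6)
At (-1, 2, -2): (2, 0, -5).

(2, 0, -5)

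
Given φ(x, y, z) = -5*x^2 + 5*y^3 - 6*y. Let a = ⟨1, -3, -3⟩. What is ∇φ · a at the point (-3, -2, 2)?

∂φ/∂x = -10*x
∂φ/∂y = 15*y^2 - 6
∂φ/∂z = 0
∇φ at (-3, -2, 2) = (30, 54, 0)
∇φ · a = (30)(1) + (54)(-3) + (0)(-3) = -132

-132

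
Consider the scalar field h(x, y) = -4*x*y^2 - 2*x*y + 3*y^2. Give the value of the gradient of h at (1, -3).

(-30, 4)

∂h/∂x = -4*y^2 - 2*y
∂h/∂y = -8*x*y - 2*x + 6*y
∇h = (-4*y^2 - 2*y, -8*x*y - 2*x + 6*y)
At (1, -3): (-30, 4).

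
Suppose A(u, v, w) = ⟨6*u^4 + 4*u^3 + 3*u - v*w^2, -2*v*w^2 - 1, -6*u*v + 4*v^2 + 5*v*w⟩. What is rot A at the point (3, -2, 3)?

(-43, 0, 9)

(∇×A)₁ = ∂A₃/∂v − ∂A₂/∂w = -6*u + 4*v*w + 8*v + 5*w
(∇×A)₂ = ∂A₁/∂w − ∂A₃/∂u = -2*v*w + 6*v
(∇×A)₃ = ∂A₂/∂u − ∂A₁/∂v = w^2
∇×A = (-6*u + 4*v*w + 8*v + 5*w, -2*v*w + 6*v, w^2)
At (3, -2, 3): (-43, 0, 9).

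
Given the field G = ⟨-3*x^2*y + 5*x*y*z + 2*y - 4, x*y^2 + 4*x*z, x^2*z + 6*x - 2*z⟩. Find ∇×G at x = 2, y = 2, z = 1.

(-8, 10, 8)

(∇×G)₁ = ∂G₃/∂y − ∂G₂/∂z = -4*x
(∇×G)₂ = ∂G₁/∂z − ∂G₃/∂x = 5*x*y - 2*x*z - 6
(∇×G)₃ = ∂G₂/∂x − ∂G₁/∂y = 3*x^2 - 5*x*z + y^2 + 4*z - 2
∇×G = (-4*x, 5*x*y - 2*x*z - 6, 3*x^2 - 5*x*z + y^2 + 4*z - 2)
At (2, 2, 1): (-8, 10, 8).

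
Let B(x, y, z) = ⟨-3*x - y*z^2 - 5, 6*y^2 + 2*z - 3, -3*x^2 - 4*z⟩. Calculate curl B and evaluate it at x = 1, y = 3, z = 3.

(∇×B)₁ = ∂B₃/∂y − ∂B₂/∂z = -2
(∇×B)₂ = ∂B₁/∂z − ∂B₃/∂x = 6*x - 2*y*z
(∇×B)₃ = ∂B₂/∂x − ∂B₁/∂y = z^2
∇×B = (-2, 6*x - 2*y*z, z^2)
At (1, 3, 3): (-2, -12, 9).

(-2, -12, 9)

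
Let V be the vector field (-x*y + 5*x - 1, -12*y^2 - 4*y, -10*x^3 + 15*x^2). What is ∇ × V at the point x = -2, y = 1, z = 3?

(∇×V)₁ = ∂V₃/∂y − ∂V₂/∂z = 0
(∇×V)₂ = ∂V₁/∂z − ∂V₃/∂x = 30*x^2 - 30*x
(∇×V)₃ = ∂V₂/∂x − ∂V₁/∂y = x
∇×V = (0, 30*x^2 - 30*x, x)
At (-2, 1, 3): (0, 180, -2).

(0, 180, -2)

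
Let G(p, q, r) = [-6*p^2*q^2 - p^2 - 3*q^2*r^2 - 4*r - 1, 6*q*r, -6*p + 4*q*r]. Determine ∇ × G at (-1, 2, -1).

(∇×G)₁ = ∂G₃/∂q − ∂G₂/∂r = -6*q + 4*r
(∇×G)₂ = ∂G₁/∂r − ∂G₃/∂p = -6*q^2*r + 2
(∇×G)₃ = ∂G₂/∂p − ∂G₁/∂q = 12*p^2*q + 6*q*r^2
∇×G = (-6*q + 4*r, -6*q^2*r + 2, 12*p^2*q + 6*q*r^2)
At (-1, 2, -1): (-16, 26, 36).

(-16, 26, 36)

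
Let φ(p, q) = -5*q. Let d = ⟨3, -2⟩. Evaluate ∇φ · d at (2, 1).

10

∂φ/∂p = 0
∂φ/∂q = -5
∇φ at (2, 1) = (0, -5)
∇φ · d = (0)(3) + (-5)(-2) = 10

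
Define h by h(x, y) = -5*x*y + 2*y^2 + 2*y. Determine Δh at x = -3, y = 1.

4

∂²h/∂x² = 0
∂²h/∂y² = 4
∇²h = 4
At (-3, 1): 4.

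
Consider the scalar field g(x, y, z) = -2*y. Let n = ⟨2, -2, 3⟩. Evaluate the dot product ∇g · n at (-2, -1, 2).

4

∂g/∂x = 0
∂g/∂y = -2
∂g/∂z = 0
∇g at (-2, -1, 2) = (0, -2, 0)
∇g · n = (0)(2) + (-2)(-2) + (0)(3) = 4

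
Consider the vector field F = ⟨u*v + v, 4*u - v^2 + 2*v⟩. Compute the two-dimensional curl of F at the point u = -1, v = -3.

4

∂F₂/∂u = 4
∂F₁/∂v = u + 1
Scalar curl = -u + 3
At (-1, -3): 4.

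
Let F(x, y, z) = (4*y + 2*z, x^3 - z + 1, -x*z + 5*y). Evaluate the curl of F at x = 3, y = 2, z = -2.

(6, 0, 23)

(∇×F)₁ = ∂F₃/∂y − ∂F₂/∂z = 6
(∇×F)₂ = ∂F₁/∂z − ∂F₃/∂x = z + 2
(∇×F)₃ = ∂F₂/∂x − ∂F₁/∂y = 3*x^2 - 4
∇×F = (6, z + 2, 3*x^2 - 4)
At (3, 2, -2): (6, 0, 23).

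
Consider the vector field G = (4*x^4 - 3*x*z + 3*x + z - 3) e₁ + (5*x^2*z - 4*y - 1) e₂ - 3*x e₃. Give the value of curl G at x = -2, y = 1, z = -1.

(-20, 10, 20)

(∇×G)₁ = ∂G₃/∂y − ∂G₂/∂z = -5*x^2
(∇×G)₂ = ∂G₁/∂z − ∂G₃/∂x = -3*x + 4
(∇×G)₃ = ∂G₂/∂x − ∂G₁/∂y = 10*x*z
∇×G = (-5*x^2, -3*x + 4, 10*x*z)
At (-2, 1, -1): (-20, 10, 20).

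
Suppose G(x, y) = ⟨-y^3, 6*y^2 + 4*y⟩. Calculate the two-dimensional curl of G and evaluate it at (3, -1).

3

∂G₂/∂x = 0
∂G₁/∂y = -3*y^2
Scalar curl = 3*y^2
At (3, -1): 3.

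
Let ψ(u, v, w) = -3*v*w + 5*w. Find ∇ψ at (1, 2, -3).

(0, 9, -1)

∂ψ/∂u = 0
∂ψ/∂v = -3*w
∂ψ/∂w = -3*v + 5
∇ψ = (0, -3*w, -3*v + 5)
At (1, 2, -3): (0, 9, -1).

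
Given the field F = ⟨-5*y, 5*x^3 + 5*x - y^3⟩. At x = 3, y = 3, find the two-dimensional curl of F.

145

∂F₂/∂x = 15*x^2 + 5
∂F₁/∂y = -5
Scalar curl = 15*x^2 + 10
At (3, 3): 145.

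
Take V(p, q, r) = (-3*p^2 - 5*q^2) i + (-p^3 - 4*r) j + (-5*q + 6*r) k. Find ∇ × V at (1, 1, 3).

(-1, 0, 7)

(∇×V)₁ = ∂V₃/∂q − ∂V₂/∂r = -1
(∇×V)₂ = ∂V₁/∂r − ∂V₃/∂p = 0
(∇×V)₃ = ∂V₂/∂p − ∂V₁/∂q = -3*p^2 + 10*q
∇×V = (-1, 0, -3*p^2 + 10*q)
At (1, 1, 3): (-1, 0, 7).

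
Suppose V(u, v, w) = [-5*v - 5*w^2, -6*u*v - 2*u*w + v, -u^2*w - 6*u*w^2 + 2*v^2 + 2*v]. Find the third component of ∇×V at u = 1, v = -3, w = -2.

(∇×V)_3 = ∂V₂/∂u − ∂V₁/∂v
= -6*v - 2*w − (-5)
= -6*v - 2*w + 5
At (1, -3, -2): 27.

27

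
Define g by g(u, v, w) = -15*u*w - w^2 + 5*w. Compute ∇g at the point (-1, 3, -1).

∂g/∂u = -15*w
∂g/∂v = 0
∂g/∂w = -15*u - 2*w + 5
∇g = (-15*w, 0, -15*u - 2*w + 5)
At (-1, 3, -1): (15, 0, 22).

(15, 0, 22)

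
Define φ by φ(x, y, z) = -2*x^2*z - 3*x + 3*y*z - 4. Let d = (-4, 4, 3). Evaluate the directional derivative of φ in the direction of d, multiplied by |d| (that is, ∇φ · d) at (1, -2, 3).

∂φ/∂x = -4*x*z - 3
∂φ/∂y = 3*z
∂φ/∂z = -2*x^2 + 3*y
∇φ at (1, -2, 3) = (-15, 9, -8)
∇φ · d = (-15)(-4) + (9)(4) + (-8)(3) = 72

72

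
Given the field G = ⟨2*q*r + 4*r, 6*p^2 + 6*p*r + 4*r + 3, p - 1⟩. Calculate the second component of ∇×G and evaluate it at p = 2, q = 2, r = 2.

(∇×G)_2 = ∂G₁/∂r − ∂G₃/∂p
= 2*q + 4 − (1)
= 2*q + 3
At (2, 2, 2): 7.

7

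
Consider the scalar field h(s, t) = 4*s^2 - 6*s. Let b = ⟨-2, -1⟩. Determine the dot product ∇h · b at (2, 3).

∂h/∂s = 8*s - 6
∂h/∂t = 0
∇h at (2, 3) = (10, 0)
∇h · b = (10)(-2) + (0)(-1) = -20

-20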